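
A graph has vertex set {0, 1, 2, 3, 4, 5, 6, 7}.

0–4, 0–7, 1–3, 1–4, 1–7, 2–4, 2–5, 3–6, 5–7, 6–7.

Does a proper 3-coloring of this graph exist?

The chromatic number is 3. The cycle 2-4-1-7-5-2 has odd length 5, so it cannot be 2-colored; at least 3 colors are needed.
3 colors suffice: color red → {3, 4, 7}; color blue → {0, 1, 2, 6}; color green → {5}.
That is already a proper 3-coloring.

Yes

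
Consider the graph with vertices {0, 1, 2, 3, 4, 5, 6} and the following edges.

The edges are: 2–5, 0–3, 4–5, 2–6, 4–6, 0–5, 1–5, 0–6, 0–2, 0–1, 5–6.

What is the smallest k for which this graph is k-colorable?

0, 2, 5, 6 are pairwise adjacent (a clique of size 4), so at least 4 colors are needed.
4 colors suffice: 0=a, 1=c, 2=d, 3=b, 4=a, 5=b, 6=c. No two adjacent vertices share a color.

4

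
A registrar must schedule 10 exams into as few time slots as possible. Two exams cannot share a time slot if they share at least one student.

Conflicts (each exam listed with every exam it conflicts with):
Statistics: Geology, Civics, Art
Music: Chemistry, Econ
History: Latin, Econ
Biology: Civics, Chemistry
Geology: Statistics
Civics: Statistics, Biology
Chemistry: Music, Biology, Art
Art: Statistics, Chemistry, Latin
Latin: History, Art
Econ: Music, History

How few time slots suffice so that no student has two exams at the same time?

The cycle Statistics-Art-Chemistry-Biology-Civics-Statistics has odd length 5, so it cannot be 2-colored; at least 3 time slots are needed.
Using 3 time slots: Statistics=1, Music=2, History=2, Biology=3, Geology=2, Civics=2, Chemistry=1, Art=2, Latin=1, Econ=1. Every pair that conflicts lands in different time slots.

3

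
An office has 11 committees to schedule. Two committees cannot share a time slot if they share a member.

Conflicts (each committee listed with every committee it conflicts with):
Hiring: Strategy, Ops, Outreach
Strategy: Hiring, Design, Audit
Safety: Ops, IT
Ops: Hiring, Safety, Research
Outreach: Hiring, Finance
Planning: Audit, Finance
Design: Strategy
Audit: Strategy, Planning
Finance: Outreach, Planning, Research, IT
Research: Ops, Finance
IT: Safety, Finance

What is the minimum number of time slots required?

3

The cycle IT-Safety-Ops-Research-Finance-IT has odd length 5, so it cannot be 2-colored; at least 3 time slots are needed.
3 time slots suffice: time slot 1 → {Strategy, Ops, Finance}; time slot 2 → {Hiring, Safety, Planning, Design, Research}; time slot 3 → {Outreach, Audit, IT}. No two conflicting committees share a time slot.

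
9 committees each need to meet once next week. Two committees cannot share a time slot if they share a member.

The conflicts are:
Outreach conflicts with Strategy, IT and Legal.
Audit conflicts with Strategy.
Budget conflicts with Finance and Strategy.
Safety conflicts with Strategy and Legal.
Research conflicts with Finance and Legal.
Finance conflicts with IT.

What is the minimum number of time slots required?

The cycle Research-Legal-Outreach-IT-Finance-Research has odd length 5, so it cannot be 2-colored; at least 3 time slots are needed.
3 time slots suffice: Outreach=2, Audit=2, Budget=2, Safety=2, Research=2, Finance=1, Strategy=1, IT=3, Legal=1. No two conflicting committees share a time slot.

3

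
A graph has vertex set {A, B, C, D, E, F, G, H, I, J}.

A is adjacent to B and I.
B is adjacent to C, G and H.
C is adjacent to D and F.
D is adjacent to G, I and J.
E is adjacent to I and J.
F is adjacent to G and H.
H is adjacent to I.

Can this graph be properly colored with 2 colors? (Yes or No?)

The cycle I-D-C-F-H-I has odd length 5, so it cannot be 2-colored; at least 3 colors are needed.
So 2 colors are not enough.

No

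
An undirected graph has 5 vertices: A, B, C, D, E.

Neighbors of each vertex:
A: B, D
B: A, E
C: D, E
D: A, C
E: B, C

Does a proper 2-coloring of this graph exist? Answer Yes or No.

The cycle C-D-A-B-E-C has odd length 5, so it cannot be 2-colored; at least 3 colors are needed.
So 2 colors are not enough.

No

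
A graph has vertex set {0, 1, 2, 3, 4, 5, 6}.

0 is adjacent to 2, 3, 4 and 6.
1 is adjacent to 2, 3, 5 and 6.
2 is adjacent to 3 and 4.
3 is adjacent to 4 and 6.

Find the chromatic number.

4

0, 2, 3, 4 form a clique, so at least 4 colors are needed.
4 colors suffice: 0=blue, 1=blue, 2=green, 3=red, 4=yellow, 5=red, 6=green. Each edge has distinct colors on its endpoints.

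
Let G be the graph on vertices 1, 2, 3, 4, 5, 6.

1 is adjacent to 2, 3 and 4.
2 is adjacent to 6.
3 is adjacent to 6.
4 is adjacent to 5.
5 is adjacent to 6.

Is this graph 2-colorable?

No

The cycle 1-2-6-5-4-1 has odd length 5, so it cannot be 2-colored; at least 3 colors are needed.
So 2 colors are not enough.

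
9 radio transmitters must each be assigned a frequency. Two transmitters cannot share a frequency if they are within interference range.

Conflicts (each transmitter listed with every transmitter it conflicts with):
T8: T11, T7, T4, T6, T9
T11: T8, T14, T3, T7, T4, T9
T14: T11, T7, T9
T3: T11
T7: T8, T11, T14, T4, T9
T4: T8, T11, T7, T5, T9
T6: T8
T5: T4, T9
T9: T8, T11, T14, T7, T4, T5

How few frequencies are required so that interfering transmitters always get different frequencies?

T8, T11, T7, T4, T9 all conflict with each other, so at least 5 frequencies are needed.
A valid assignment using 5 frequencies: T8=5, T11=2, T14=4, T3=1, T7=3, T4=4, T6=1, T5=2, T9=1. Every pair that conflicts lands in different frequencies.

5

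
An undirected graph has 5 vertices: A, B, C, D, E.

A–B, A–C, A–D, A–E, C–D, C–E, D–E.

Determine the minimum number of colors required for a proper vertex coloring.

4

A, C, D, E are pairwise adjacent (a clique of size 4), so at least 4 colors are needed.
4 colors suffice: color red → {A}; color blue → {B, C}; color green → {E}; color yellow → {D}. Each edge has distinct colors on its endpoints.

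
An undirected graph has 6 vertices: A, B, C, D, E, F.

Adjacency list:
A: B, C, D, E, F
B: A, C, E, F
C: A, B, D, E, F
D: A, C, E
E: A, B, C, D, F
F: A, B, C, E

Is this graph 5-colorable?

The chromatic number is 5. A, B, C, E, F form a clique, so at least 5 colors are needed.
5 colors suffice: color 1 → {C}; color 2 → {E}; color 3 → {A}; color 4 → {D, F}; color 5 → {B}.
That is already a proper 5-coloring.

Yes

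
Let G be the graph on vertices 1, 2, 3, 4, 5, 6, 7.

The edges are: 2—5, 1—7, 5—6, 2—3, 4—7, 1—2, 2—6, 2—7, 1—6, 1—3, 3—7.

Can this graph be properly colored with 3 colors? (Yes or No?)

1, 2, 3, 7 are pairwise adjacent (a clique of size 4), so at least 4 colors are needed.
So 3 colors are not enough.

No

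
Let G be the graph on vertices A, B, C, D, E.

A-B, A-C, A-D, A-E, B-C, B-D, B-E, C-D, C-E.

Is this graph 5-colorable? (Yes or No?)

Yes

The chromatic number is 4. A, B, C, D form a clique, so at least 4 colors are needed.
4 colors suffice: color 1 → {C}; color 2 → {A}; color 3 → {B}; color 4 → {D, E}.
Since 5 ≥ 4, a proper 5-coloring certainly exists.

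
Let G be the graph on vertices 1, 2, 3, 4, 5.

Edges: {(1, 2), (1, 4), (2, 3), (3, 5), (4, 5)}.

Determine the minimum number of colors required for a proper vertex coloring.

The cycle 5-3-2-1-4-5 has odd length 5, so it cannot be 2-colored; at least 3 colors are needed.
A valid assignment using 3 colors: 1=c, 2=a, 3=b, 4=b, 5=a. No two adjacent vertices share a color.

3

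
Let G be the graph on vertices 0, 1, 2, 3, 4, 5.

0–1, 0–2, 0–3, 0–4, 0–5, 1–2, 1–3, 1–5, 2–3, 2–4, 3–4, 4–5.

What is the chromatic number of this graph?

0, 2, 3, 4 form a clique, so at least 4 colors are needed.
4 colors suffice: color red → {0}; color blue → {3, 5}; color green → {2}; color yellow → {1, 4}. No two adjacent vertices share a color.

4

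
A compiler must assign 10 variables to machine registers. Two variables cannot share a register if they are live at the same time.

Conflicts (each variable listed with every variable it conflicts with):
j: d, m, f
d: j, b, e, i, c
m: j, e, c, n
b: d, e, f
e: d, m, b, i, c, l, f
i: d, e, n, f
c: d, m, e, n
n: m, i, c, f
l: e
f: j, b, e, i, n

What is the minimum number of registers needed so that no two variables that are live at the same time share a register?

i, n, f all conflict with each other, so at least 3 registers are needed.
3 registers suffice: register 1 → {j, e, n}; register 2 → {d, m, l, f}; register 3 → {b, i, c}. Every pair that conflicts lands in different registers.

3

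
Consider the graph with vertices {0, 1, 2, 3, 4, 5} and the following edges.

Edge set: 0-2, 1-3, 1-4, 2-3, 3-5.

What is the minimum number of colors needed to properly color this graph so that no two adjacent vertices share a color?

3 and 5 are adjacent, so at least 2 colors are needed.
2 colors suffice: 0=a, 1=b, 2=b, 3=a, 4=a, 5=b. Every edge joins two different colors.

2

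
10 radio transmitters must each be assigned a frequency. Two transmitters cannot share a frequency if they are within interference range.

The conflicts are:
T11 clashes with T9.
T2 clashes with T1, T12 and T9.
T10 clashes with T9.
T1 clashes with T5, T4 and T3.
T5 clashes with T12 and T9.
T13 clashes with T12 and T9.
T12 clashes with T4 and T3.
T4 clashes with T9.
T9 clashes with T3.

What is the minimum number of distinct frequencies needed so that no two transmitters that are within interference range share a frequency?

2

T1 and T5 conflict, so at least 2 frequencies are needed.
2 frequencies suffice: T11=2, T2=2, T10=2, T1=1, T5=2, T13=2, T12=1, T4=2, T9=1, T3=2. No two conflicting transmitters share a frequency.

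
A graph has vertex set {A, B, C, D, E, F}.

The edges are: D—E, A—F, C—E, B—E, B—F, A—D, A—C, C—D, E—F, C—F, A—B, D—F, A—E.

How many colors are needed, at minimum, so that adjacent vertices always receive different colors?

A, C, D, E, F form a clique, so at least 5 colors are needed.
5 colors suffice: color 1 → {A}; color 2 → {E}; color 3 → {F}; color 4 → {B, D}; color 5 → {C}. Every edge joins two different colors.

5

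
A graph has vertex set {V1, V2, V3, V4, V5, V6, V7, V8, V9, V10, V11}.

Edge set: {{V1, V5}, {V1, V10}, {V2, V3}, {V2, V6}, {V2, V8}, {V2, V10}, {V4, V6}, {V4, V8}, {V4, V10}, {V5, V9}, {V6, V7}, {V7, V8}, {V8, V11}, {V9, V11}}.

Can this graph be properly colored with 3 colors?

Yes

The chromatic number is 3. The cycle V11-V9-V5-V1-V10-V2-V8-V11 has odd length 7, so it cannot be 2-colored; at least 3 colors are needed.
A valid assignment using 3 colors: V1=1, V2=1, V3=2, V4=1, V5=3, V6=2, V7=1, V8=2, V9=2, V10=2, V11=1.
That is already a proper 3-coloring.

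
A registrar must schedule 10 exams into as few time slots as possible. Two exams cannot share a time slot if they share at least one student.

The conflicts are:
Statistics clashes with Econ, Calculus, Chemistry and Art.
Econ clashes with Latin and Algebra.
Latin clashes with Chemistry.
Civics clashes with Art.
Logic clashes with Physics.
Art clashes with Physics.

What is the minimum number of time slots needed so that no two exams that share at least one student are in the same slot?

Econ and Latin conflict, so at least 2 time slots are needed.
2 time slots suffice: time slot 1 → {Statistics, Latin, Civics, Algebra, Physics}; time slot 2 → {Econ, Calculus, Chemistry, Logic, Art}. Every pair that conflicts lands in different time slots.

2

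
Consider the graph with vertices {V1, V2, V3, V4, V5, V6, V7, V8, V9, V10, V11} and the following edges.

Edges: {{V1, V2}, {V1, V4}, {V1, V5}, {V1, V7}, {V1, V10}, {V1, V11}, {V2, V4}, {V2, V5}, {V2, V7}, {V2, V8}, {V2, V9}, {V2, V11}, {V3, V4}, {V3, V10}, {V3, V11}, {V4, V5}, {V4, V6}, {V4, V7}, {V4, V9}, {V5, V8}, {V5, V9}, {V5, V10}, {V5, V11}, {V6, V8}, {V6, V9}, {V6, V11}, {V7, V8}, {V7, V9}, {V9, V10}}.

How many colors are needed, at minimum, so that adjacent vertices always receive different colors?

4

V1, V2, V4, V5 are pairwise adjacent (a clique of size 4), so at least 4 colors are needed.
One proper 4-coloring: V1=4, V2=3, V3=2, V4=1, V5=2, V6=2, V7=2, V8=1, V9=4, V10=1, V11=1. No two adjacent vertices share a color.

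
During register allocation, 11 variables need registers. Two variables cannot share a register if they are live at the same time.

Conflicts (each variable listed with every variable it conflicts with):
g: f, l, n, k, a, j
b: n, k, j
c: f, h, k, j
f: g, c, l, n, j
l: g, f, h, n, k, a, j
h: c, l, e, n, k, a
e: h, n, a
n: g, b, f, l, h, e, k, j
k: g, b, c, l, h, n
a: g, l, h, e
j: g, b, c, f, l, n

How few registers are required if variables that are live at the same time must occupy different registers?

5

g, f, l, n, j are mutually in conflict, so at least 5 registers are needed.
5 registers suffice: register 1 → {c, n, a}; register 2 → {b, l, e}; register 3 → {k, j}; register 4 → {g, h}; register 5 → {f}. Each listed conflict is separated.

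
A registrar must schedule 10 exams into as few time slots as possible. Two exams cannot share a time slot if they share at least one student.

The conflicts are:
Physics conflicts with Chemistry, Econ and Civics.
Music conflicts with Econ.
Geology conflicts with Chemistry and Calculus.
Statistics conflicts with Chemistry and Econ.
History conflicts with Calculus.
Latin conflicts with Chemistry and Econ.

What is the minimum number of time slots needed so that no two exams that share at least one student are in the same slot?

2

Latin and Econ conflict, so at least 2 time slots are needed.
A valid assignment using 2 time slots: Physics=2, Music=2, Geology=2, Statistics=2, History=2, Latin=2, Chemistry=1, Calculus=1, Econ=1, Civics=1. Each listed conflict is separated.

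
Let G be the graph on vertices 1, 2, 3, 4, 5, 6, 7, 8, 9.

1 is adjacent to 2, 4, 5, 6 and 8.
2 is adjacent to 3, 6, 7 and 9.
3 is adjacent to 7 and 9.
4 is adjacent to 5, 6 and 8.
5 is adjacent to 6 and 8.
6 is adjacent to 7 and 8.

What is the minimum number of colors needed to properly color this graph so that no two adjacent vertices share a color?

1, 4, 5, 6, 8 form a clique, so at least 5 colors are needed.
5 colors suffice: 1=blue, 2=green, 3=red, 4=purple, 5=green, 6=red, 7=blue, 8=yellow, 9=blue. Each edge has distinct colors on its endpoints.

5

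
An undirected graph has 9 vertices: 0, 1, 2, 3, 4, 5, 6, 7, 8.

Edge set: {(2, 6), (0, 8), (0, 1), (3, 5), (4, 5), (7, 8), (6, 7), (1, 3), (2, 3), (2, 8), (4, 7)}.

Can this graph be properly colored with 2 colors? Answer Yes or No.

No

The cycle 2-8-0-1-3-2 has odd length 5, so it cannot be 2-colored; at least 3 colors are needed.
So 2 colors are not enough.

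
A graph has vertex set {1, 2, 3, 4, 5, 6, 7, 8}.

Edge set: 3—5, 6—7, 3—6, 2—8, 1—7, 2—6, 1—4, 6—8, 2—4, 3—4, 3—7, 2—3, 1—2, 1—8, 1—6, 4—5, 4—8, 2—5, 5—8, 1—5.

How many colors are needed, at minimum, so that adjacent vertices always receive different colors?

1, 2, 4, 5, 8 are mutually adjacent (a clique of size 5), so at least 5 colors are needed.
One proper 5-coloring: 1=a, 2=b, 3=a, 4=d, 5=e, 6=d, 7=b, 8=c. Every edge joins two different colors.

5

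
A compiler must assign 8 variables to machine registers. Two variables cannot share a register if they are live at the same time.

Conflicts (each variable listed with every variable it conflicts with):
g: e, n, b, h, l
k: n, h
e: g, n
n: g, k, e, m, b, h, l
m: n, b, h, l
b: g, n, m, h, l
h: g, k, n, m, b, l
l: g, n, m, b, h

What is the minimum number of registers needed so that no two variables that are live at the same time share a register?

g, n, b, h, l pairwise conflict, so at least 5 registers are needed.
Using 5 registers: g=4, k=3, e=2, n=1, m=4, b=5, h=2, l=3. Every pair that conflicts lands in different registers.

5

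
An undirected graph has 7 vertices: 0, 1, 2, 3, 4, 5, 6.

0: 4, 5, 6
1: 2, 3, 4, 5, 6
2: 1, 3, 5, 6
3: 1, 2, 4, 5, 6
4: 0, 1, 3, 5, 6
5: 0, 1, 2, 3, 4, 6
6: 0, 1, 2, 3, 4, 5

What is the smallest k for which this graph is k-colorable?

1, 3, 4, 5, 6 are pairwise adjacent (a clique of size 5), so at least 5 colors are needed.
5 colors suffice: color a → {6}; color b → {5}; color c → {0, 3}; color d → {1}; color e → {2, 4}. Each edge has distinct colors on its endpoints.

5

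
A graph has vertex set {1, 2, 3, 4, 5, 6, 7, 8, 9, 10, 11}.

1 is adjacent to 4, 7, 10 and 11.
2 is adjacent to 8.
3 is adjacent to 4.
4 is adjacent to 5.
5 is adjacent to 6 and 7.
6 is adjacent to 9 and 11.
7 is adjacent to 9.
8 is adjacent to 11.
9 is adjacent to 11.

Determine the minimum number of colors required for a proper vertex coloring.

6, 9, 11 are pairwise adjacent, so at least 3 colors are needed.
3 colors suffice: color red → {2, 4, 7, 10, 11}; color blue → {1, 3, 5, 8, 9}; color green → {6}. Every edge joins two different colors.

3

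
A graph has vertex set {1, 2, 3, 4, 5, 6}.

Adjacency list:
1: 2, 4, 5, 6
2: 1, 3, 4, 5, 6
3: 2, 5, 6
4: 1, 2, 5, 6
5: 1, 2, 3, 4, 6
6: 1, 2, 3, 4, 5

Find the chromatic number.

1, 2, 4, 5, 6 are pairwise adjacent (a clique of size 5), so at least 5 colors are needed.
5 colors suffice: color a → {6}; color b → {2}; color c → {5}; color d → {3, 4}; color e → {1}. Each edge has distinct colors on its endpoints.

5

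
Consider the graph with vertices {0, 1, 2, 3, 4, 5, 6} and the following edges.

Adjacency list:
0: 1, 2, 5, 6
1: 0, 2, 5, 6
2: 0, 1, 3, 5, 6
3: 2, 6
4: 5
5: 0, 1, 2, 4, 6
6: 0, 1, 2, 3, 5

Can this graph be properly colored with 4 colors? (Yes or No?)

No

0, 1, 2, 5, 6 are pairwise adjacent (a clique of size 5), so at least 5 colors are needed.
So 4 colors are not enough.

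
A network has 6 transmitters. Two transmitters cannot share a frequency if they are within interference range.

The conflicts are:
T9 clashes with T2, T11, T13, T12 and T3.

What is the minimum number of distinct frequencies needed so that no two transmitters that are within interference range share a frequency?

2

T9 and T13 conflict, so at least 2 frequencies are needed.
A valid assignment using 2 frequencies: T9=1, T2=2, T11=2, T13=2, T12=2, T3=2. No two conflicting transmitters share a frequency.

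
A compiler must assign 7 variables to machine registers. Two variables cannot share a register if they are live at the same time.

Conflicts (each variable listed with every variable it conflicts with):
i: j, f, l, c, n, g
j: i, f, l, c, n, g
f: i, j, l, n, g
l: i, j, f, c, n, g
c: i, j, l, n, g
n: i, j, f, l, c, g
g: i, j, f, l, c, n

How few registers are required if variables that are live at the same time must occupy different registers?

6

i, j, f, l, n, g all conflict with each other, so at least 6 registers are needed.
6 registers suffice: register 1 → {l}; register 2 → {i}; register 3 → {g}; register 4 → {j}; register 5 → {n}; register 6 → {f, c}. Each listed conflict is separated.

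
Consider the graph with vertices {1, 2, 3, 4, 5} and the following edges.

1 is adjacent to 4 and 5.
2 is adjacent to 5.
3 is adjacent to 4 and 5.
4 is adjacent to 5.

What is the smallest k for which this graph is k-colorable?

1, 4, 5 form a triangle, so at least 3 colors are needed.
3 colors suffice: color red → {5}; color blue → {2, 4}; color green → {1, 3}. No two adjacent vertices share a color.

3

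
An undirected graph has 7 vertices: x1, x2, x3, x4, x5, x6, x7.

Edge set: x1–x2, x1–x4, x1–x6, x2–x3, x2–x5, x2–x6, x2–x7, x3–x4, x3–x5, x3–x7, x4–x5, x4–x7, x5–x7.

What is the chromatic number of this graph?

4

x2, x3, x5, x7 are pairwise adjacent (a clique of size 4), so at least 4 colors are needed.
4 colors suffice: color 1 → {x2, x4}; color 2 → {x1, x3}; color 3 → {x6, x7}; color 4 → {x5}. Every edge joins two different colors.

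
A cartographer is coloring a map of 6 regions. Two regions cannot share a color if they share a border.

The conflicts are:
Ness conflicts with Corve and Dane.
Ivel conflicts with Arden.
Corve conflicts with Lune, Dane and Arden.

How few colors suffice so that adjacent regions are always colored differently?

3

Ness, Corve, Dane all conflict with each other, so at least 3 colors are needed.
3 colors suffice: color 1 → {Ivel, Corve}; color 2 → {Ness, Lune, Arden}; color 3 → {Dane}. Each listed conflict is separated.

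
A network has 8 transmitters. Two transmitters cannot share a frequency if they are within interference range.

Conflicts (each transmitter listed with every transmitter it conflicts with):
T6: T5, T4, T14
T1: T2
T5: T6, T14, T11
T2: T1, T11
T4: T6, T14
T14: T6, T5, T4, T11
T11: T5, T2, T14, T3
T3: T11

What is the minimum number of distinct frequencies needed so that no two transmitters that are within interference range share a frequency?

3

T5, T14, T11 all conflict with each other, so at least 3 frequencies are needed.
3 frequencies suffice: T6=1, T1=1, T5=3, T2=2, T4=3, T14=2, T11=1, T3=2. Each listed conflict is separated.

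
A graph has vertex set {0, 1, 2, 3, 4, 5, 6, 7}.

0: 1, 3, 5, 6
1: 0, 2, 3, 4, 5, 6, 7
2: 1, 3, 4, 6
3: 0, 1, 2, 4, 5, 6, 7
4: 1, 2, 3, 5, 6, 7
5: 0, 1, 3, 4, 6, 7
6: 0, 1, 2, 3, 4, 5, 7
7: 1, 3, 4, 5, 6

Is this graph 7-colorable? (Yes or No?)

The chromatic number is 6. 1, 3, 4, 5, 6, 7 are pairwise adjacent (a clique of size 6), so at least 6 colors are needed.
One proper 6-coloring: 0=e, 1=b, 2=d, 3=c, 4=e, 5=d, 6=a, 7=f.
Since 7 ≥ 6, a proper 7-coloring certainly exists.

Yes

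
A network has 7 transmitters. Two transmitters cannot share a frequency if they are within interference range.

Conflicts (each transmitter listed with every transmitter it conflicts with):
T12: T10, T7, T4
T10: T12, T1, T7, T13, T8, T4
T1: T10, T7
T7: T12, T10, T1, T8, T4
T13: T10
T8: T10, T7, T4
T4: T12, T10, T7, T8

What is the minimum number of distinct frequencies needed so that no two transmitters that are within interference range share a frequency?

T10, T7, T8, T4 all conflict with each other, so at least 4 frequencies are needed.
4 frequencies suffice: frequency 1 → {T10}; frequency 2 → {T7, T13}; frequency 3 → {T1, T4}; frequency 4 → {T12, T8}. Each listed conflict is separated.

4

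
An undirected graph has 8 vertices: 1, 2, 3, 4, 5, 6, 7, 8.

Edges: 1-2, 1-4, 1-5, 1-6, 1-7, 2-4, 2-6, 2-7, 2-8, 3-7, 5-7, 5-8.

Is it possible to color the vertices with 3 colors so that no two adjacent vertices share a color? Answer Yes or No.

The chromatic number is 3. 1, 2, 4 form a triangle, so at least 3 colors are needed.
3 colors suffice: 1=a, 2=b, 3=a, 4=c, 5=b, 6=c, 7=c, 8=a.
That is already a proper 3-coloring.

Yes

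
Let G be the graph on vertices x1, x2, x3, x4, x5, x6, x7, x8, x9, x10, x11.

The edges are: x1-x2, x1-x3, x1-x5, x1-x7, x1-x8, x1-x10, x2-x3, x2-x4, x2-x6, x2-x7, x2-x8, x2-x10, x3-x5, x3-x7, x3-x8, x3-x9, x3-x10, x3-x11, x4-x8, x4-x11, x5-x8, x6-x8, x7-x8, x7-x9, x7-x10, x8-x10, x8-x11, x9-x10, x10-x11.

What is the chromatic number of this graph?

x1, x2, x3, x7, x8, x10 are pairwise adjacent (a clique of size 6), so at least 6 colors are needed.
6 colors suffice: color 1 → {x8, x9}; color 2 → {x3, x4, x6}; color 3 → {x2, x5, x11}; color 4 → {x10}; color 5 → {x1}; color 6 → {x7}. Each edge has distinct colors on its endpoints.

6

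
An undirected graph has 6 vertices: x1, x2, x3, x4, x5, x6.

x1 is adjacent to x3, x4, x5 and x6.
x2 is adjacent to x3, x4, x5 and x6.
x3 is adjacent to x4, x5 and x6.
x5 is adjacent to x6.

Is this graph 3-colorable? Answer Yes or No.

x2, x3, x5, x6 form a clique, so at least 4 colors are needed.
So 3 colors are not enough.

No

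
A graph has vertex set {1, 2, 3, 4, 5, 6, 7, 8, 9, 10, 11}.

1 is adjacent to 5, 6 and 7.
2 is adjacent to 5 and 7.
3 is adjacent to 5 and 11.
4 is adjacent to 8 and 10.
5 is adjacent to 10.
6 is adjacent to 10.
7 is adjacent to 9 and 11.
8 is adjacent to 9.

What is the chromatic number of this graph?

3

The cycle 11-3-5-1-7-11 has odd length 5, so it cannot be 2-colored; at least 3 colors are needed.
3 colors suffice: 1=blue, 2=blue, 3=green, 4=red, 5=red, 6=red, 7=red, 8=blue, 9=green, 10=blue, 11=blue. No two adjacent vertices share a color.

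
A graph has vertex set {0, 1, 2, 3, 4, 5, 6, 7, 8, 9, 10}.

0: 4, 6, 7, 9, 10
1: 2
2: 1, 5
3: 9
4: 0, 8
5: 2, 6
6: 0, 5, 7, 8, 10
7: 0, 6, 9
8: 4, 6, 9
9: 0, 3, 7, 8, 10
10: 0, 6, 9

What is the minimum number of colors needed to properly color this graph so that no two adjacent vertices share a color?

3

0, 6, 7 are pairwise adjacent, so at least 3 colors are needed.
A valid assignment using 3 colors: 0=b, 1=b, 2=a, 3=b, 4=a, 5=b, 6=a, 7=c, 8=b, 9=a, 10=c. Every edge joins two different colors.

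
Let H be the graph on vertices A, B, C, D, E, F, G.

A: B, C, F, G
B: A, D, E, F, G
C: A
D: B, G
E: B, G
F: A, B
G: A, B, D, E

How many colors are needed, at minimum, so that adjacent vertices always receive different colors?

3

B, E, G form a triangle, so at least 3 colors are needed.
3 colors suffice: A=green, B=red, C=red, D=green, E=green, F=blue, G=blue. No two adjacent vertices share a color.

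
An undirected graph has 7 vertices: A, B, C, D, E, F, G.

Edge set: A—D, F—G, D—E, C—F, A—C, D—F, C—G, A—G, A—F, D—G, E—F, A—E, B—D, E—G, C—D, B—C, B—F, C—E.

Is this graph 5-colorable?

No

A, C, D, E, F, G are mutually adjacent (a clique of size 6), so at least 6 colors are needed.
So 5 colors are not enough.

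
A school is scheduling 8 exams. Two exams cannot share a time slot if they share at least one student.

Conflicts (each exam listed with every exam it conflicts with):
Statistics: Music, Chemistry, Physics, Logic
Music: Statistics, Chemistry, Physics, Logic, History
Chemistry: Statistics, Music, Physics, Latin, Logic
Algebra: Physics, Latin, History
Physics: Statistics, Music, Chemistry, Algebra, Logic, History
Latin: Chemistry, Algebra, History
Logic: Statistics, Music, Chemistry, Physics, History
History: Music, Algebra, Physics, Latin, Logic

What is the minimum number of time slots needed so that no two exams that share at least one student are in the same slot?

5

Statistics, Music, Chemistry, Physics, Logic pairwise conflict, so at least 5 time slots are needed.
Using 5 time slots: Statistics=5, Music=4, Chemistry=2, Algebra=3, Physics=1, Latin=1, Logic=3, History=2. Each listed conflict is separated.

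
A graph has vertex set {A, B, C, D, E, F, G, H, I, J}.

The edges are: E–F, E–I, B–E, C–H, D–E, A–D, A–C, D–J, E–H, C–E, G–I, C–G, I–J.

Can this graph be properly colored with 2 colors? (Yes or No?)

C, E, H are pairwise adjacent, so at least 3 colors are needed.
So 2 colors are not enough.

No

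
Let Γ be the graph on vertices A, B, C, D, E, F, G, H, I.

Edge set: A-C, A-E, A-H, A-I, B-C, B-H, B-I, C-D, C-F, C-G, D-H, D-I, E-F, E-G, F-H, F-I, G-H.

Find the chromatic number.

2

A and E are adjacent, so at least 2 colors are needed.
A valid assignment using 2 colors: A=2, B=2, C=1, D=2, E=1, F=2, G=2, H=1, I=1. Each edge has distinct colors on its endpoints.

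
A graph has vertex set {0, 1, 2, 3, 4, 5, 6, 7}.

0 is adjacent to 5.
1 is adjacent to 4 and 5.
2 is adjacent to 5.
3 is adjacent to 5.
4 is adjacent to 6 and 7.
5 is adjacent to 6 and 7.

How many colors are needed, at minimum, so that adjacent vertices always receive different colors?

2

4 and 7 are adjacent, so at least 2 colors are needed.
A valid assignment using 2 colors: 0=b, 1=b, 2=b, 3=b, 4=a, 5=a, 6=b, 7=b. No two adjacent vertices share a color.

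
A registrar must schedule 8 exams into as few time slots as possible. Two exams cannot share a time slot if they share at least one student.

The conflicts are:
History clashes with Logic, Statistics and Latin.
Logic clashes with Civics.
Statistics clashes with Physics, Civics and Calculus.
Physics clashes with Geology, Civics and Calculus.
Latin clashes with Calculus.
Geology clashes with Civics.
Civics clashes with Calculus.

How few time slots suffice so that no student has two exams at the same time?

4

Statistics, Physics, Civics, Calculus pairwise conflict, so at least 4 time slots are needed.
4 time slots suffice: time slot 1 → {History, Civics}; time slot 2 → {Logic, Physics, Latin}; time slot 3 → {Statistics, Geology}; time slot 4 → {Calculus}. Every pair that conflicts lands in different time slots.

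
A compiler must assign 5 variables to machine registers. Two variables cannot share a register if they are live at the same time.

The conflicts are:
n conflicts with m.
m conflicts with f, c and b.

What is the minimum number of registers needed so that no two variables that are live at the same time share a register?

n and m conflict, so at least 2 registers are needed.
2 registers suffice: register 1 → {m}; register 2 → {n, f, c, b}. Each listed conflict is separated.

2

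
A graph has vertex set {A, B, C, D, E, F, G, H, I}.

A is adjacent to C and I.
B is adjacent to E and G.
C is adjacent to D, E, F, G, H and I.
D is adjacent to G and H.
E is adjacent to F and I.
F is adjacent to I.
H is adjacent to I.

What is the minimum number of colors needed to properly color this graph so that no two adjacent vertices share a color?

C, E, F, I are pairwise adjacent (a clique of size 4), so at least 4 colors are needed.
A valid assignment using 4 colors: A=3, B=1, C=1, D=2, E=3, F=4, G=3, H=3, I=2. Each edge has distinct colors on its endpoints.

4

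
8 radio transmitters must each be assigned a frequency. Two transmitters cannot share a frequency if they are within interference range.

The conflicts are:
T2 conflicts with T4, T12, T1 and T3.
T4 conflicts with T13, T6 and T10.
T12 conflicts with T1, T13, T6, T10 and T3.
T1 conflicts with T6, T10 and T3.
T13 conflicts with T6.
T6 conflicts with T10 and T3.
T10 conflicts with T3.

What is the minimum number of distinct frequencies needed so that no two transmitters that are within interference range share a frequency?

5

T12, T1, T6, T10, T3 pairwise conflict, so at least 5 frequencies are needed.
5 frequencies suffice: frequency 1 → {T4, T12}; frequency 2 → {T2, T6}; frequency 3 → {T1, T13}; frequency 4 → {T3}; frequency 5 → {T10}. No two conflicting transmitters share a frequency.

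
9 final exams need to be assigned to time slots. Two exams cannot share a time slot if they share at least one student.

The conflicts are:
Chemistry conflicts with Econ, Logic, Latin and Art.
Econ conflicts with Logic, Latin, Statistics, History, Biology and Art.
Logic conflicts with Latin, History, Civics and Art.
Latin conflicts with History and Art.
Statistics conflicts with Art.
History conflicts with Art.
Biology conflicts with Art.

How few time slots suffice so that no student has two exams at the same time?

5

Econ, Logic, Latin, History, Art are mutually in conflict, so at least 5 time slots are needed.
Using 5 time slots: Chemistry=5, Econ=1, Logic=3, Latin=4, Statistics=3, History=5, Civics=1, Biology=3, Art=2. Every pair that conflicts lands in different time slots.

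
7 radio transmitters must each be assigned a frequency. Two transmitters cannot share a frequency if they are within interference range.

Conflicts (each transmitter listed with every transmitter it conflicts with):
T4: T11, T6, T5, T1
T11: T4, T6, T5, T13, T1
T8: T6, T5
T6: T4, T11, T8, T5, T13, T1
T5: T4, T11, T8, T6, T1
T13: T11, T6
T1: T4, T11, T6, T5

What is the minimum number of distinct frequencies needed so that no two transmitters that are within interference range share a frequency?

T4, T11, T6, T5, T1 all conflict with each other, so at least 5 frequencies are needed.
5 frequencies suffice: T4=5, T11=3, T8=3, T6=1, T5=2, T13=2, T1=4. Each listed conflict is separated.

5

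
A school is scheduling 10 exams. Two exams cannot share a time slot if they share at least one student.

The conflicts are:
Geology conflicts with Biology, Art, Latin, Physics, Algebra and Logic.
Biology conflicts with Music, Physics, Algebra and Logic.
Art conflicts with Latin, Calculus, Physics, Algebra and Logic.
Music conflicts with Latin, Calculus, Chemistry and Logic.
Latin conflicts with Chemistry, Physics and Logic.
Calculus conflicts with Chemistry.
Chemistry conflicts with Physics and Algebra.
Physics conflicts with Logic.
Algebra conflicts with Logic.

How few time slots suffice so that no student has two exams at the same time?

5

Geology, Art, Latin, Physics, Logic are mutually in conflict, so at least 5 time slots are needed.
A valid assignment using 5 time slots: Geology=5, Biology=2, Art=3, Music=3, Latin=2, Calculus=2, Chemistry=1, Physics=4, Algebra=4, Logic=1. Every pair that conflicts lands in different time slots.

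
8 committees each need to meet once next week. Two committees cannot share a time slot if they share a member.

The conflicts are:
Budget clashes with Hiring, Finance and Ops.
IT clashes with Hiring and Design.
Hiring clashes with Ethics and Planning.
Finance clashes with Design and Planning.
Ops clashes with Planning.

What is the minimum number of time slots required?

3

The cycle Design-Finance-Budget-Hiring-IT-Design has odd length 5, so it cannot be 2-colored; at least 3 time slots are needed.
A valid assignment using 3 time slots: Budget=2, IT=3, Hiring=1, Finance=1, Design=2, Ethics=2, Ops=1, Planning=2. Every pair that conflicts lands in different time slots.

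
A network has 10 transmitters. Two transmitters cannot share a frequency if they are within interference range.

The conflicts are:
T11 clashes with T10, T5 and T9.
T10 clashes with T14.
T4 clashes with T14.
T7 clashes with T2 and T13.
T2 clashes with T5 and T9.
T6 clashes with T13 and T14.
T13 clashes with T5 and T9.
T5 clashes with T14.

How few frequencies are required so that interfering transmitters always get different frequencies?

T7 and T2 conflict, so at least 2 frequencies are needed.
Using 2 frequencies: T11=2, T10=1, T4=1, T7=1, T2=2, T6=1, T13=2, T5=1, T14=2, T9=1. No two conflicting transmitters share a frequency.

2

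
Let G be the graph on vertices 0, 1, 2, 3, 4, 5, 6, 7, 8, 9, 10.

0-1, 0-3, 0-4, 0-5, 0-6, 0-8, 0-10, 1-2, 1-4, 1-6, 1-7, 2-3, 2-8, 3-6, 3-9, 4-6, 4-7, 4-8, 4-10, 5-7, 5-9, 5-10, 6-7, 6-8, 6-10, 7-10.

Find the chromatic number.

1, 4, 6, 7 are pairwise adjacent (a clique of size 4), so at least 4 colors are needed.
4 colors suffice: color a → {2, 5, 6}; color b → {0, 7, 9}; color c → {3, 4}; color d → {1, 8, 10}. Each edge has distinct colors on its endpoints.

4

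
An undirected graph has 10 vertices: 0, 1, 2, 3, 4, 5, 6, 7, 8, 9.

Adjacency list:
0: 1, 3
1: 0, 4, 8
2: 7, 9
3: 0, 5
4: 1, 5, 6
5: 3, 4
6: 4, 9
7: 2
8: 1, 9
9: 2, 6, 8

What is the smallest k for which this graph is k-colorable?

3

The cycle 1-4-5-3-0-1 has odd length 5, so it cannot be 2-colored; at least 3 colors are needed.
3 colors suffice: color a → {1, 5, 7, 9}; color b → {2, 3, 4, 8}; color c → {0, 6}. No two adjacent vertices share a color.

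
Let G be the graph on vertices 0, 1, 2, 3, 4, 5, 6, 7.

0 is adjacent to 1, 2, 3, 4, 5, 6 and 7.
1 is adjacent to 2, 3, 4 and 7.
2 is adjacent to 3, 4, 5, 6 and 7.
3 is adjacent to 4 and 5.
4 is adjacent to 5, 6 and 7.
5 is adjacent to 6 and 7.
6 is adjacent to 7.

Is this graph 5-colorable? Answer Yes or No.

No

0, 2, 4, 5, 6, 7 are mutually adjacent (a clique of size 6), so at least 6 colors are needed.
So 5 colors are not enough.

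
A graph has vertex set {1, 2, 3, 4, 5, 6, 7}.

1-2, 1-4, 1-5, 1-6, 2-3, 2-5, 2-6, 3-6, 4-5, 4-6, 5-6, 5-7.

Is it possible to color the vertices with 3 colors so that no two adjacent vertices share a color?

No

1, 2, 5, 6 are mutually adjacent (a clique of size 4), so at least 4 colors are needed.
So 3 colors are not enough.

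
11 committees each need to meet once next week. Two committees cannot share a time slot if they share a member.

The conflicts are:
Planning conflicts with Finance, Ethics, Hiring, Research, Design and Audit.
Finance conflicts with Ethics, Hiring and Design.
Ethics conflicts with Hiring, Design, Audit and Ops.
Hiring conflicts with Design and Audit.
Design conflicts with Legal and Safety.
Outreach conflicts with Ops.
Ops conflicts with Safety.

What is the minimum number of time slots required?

5

Planning, Finance, Ethics, Hiring, Design pairwise conflict, so at least 5 time slots are needed.
5 time slots suffice: time slot 1 → {Planning, Legal, Ops}; time slot 2 → {Research, Design, Audit, Outreach}; time slot 3 → {Ethics, Safety}; time slot 4 → {Hiring}; time slot 5 → {Finance}. Every pair that conflicts lands in different time slots.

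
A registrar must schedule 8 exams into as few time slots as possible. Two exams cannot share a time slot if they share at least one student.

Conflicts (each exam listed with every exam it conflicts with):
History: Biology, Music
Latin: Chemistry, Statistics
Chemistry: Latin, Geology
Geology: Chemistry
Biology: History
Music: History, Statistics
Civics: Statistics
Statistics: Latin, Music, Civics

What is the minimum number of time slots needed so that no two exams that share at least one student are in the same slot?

2

Chemistry and Geology conflict, so at least 2 time slots are needed.
2 time slots suffice: time slot 1 → {History, Chemistry, Statistics}; time slot 2 → {Latin, Geology, Biology, Music, Civics}. Each listed conflict is separated.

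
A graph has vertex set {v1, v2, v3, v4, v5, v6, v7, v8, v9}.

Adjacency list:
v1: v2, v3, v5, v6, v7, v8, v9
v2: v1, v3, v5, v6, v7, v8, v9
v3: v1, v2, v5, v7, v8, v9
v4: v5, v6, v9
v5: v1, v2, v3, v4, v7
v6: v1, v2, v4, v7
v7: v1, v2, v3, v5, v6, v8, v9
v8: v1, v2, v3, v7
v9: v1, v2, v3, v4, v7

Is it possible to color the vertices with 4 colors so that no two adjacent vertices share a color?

v1, v2, v3, v7, v8 are mutually adjacent (a clique of size 5), so at least 5 colors are needed.
So 4 colors are not enough.

No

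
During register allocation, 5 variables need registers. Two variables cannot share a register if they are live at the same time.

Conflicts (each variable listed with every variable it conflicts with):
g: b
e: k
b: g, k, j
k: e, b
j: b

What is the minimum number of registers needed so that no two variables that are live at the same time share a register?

2

b and k conflict, so at least 2 registers are needed.
2 registers suffice: register 1 → {e, b}; register 2 → {g, k, j}. Every pair that conflicts lands in different registers.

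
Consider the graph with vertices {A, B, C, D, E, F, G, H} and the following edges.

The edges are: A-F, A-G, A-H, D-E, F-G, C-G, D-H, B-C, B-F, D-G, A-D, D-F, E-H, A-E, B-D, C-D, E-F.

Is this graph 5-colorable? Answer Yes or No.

The chromatic number is 4. A, D, E, H are pairwise adjacent (a clique of size 4), so at least 4 colors are needed.
4 colors suffice: A=3, B=3, C=2, D=1, E=4, F=2, G=4, H=2.
Since 5 ≥ 4, a proper 5-coloring certainly exists.

Yes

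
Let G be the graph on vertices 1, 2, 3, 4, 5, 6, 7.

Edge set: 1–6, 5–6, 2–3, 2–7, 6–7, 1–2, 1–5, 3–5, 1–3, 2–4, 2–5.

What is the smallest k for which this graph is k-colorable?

4

1, 2, 3, 5 are mutually adjacent (a clique of size 4), so at least 4 colors are needed.
4 colors suffice: color red → {2, 6}; color blue → {4, 5, 7}; color green → {1}; color yellow → {3}. Each edge has distinct colors on its endpoints.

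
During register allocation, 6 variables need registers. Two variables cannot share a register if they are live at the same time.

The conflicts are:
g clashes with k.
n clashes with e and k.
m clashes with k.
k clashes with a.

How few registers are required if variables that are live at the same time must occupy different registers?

n and k conflict, so at least 2 registers are needed.
2 registers suffice: register 1 → {e, k}; register 2 → {g, n, m, a}. No two conflicting variables share a register.

2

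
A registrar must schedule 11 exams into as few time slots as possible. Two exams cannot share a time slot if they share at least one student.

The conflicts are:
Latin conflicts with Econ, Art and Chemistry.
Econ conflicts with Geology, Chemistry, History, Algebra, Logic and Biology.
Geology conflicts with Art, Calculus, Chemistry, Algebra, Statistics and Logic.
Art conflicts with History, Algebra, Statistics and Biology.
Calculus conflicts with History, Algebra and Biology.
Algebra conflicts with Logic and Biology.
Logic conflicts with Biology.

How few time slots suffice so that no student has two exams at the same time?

4

Econ, Geology, Algebra, Logic pairwise conflict, so at least 4 time slots are needed.
4 time slots suffice: time slot 1 → {Latin, Geology, History, Biology}; time slot 2 → {Econ, Art, Calculus}; time slot 3 → {Chemistry, Algebra, Statistics}; time slot 4 → {Logic}. Every pair that conflicts lands in different time slots.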